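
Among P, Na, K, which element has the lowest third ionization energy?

P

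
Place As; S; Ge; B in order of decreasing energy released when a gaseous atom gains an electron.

S, Ge, As, B

B is in period 2, group 13; S is in period 3, group 16; Ge is in period 4, group 14; As is in period 4, group 15.
Atoms with high Z_eff and room in the valence shell (especially the halogens) have the most exothermic electron affinities.
Neither a single period nor a single group — weigh both effects.
As > B: period and group pull opposite ways; the across-period shift dominates (78 vs 27 kJ/mol).
Ge > As: this pair runs against the simple trend — see the exception note.
S > Ge: relative to Ge, both the across-period and down-group shifts push S's electron affinity up.
Note the exception: Ge has a higher electron affinity than As, contrary to the simple trend — adding an electron to As's half-filled 4p³ is unfavourable, so Ge (4p²) has the more exothermic EA.
Approximate values (kJ/mol): B 27, S 200, Ge 119, As 78.
So from highest to lowest: S > Ge > As > B.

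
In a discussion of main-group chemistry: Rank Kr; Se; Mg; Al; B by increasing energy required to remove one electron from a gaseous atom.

Al < Mg < B < Se < Kr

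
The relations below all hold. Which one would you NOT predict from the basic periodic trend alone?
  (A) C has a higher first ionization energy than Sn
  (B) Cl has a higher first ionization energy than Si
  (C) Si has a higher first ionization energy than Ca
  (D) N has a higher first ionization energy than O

(D)

The general trend: first ionization energy increases across a period and decreases down a group.
(A) C (period 2, group 14) vs Sn (period 5, group 14): the stated order agrees with the simple trend.
(B) Cl (period 3, group 17) vs Si (period 3, group 14): the stated order agrees with the simple trend.
(C) Si (period 3, group 14) vs Ca (period 4, group 2): the stated order agrees with the simple trend.
(D) N (period 2, group 15) vs O (period 2, group 16): the stated order contradicts the simple trend.
The exception is (D): pairing an electron in O's 2p⁴ costs repulsion energy, so O ionizes more easily than half-filled N (2p³).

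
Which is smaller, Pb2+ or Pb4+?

Both ions have Z = 82 protons, but Pb4+ has lost more electrons, so its remaining electrons feel a larger effective nuclear charge per electron and are pulled in more tightly.
Higher positive charge → smaller ion, so Pb2+ > Pb4+.

Pb4+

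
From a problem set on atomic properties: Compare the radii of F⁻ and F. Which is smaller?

Forming F⁻ adds 1 electron to F. More electron–electron repulsion in the same shell, with unchanged nuclear charge, lets the cloud expand.
An anion is larger than its parent atom: F⁻ > F.

F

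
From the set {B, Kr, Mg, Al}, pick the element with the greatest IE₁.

Kr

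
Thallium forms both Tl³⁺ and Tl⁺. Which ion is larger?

Tl⁺

Both ions have Z = 81 protons, but Tl³⁺ has lost more electrons, so its remaining electrons feel a larger effective nuclear charge per electron and are pulled in more tightly.
Higher positive charge → smaller ion, so Tl⁺ > Tl³⁺.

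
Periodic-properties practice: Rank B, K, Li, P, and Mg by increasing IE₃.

The third ionization energy removes an electron from the +2 ion. For each element: B²⁺ still has 1 valence electron; K²⁺ is already 1 electron into the core; Li²⁺ is already 1 electron into the core; P²⁺ still has 3 valence electrons; Mg²⁺ is the bare [Ne] core.
Breaking into a closed-shell core is much more expensive than removing a leftover valence electron — K, Mg and Li have the largest IE_3 here.
Valence configurations: B²⁺ [He]2s¹, P²⁺ [Ne]3s²3p¹.
Tabulated IE_3 (kJ/mol): B 3660, K 4420, Li 11815, P 2914, Mg 7733.
Overall IE_3 order: P < B < K < Mg < Li.

P, B, K, Mg, Li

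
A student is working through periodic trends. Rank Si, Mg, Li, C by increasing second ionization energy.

Consider each +1 ion: Si⁺ still has 3 valence electrons; Mg⁺ still has 1 valence electron; Li⁺ is the bare [He] core; C⁺ still has 3 valence electrons.
Pulling an electron out of a noble-gas core costs far more than removing a remaining valence electron, so Li sits at the high end of IE_2.
Valence configurations: Si⁺ [Ne]3s²3p¹, Mg⁺ [Ne]3s¹, C⁺ [He]2s²2p¹.
The numbers (kJ/mol): Si 1577, Mg 1451, Li 7298, C 2353.
So the second ionization energies run Mg < Si < C < Li.

Mg < Si < C < Li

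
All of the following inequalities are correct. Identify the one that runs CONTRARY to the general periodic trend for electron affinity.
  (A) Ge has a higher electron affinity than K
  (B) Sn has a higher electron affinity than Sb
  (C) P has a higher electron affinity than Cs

(B)

The general trend: electron affinity increases across a period and decreases down a group.
(A) Ge (period 4, group 14) vs K (period 4, group 1): the stated order agrees with the simple trend.
(B) Sn (period 5, group 14) vs Sb (period 5, group 15): the stated order contradicts the simple trend.
(C) P (period 3, group 15) vs Cs (period 6, group 1): the stated order agrees with the simple trend.
The exception is (B): adding an electron to Sb's half-filled 5p³ is unfavourable, so Sn has the more exothermic EA.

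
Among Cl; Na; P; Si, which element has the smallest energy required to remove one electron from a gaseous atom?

Na is in period 3, group 1; Si is in period 3, group 14; P is in period 3, group 15; Cl is in period 3, group 17.
Removing the outermost electron gets harder across a period and easier down a group.
All lie in period 3, so first ionization energy increases left to right.
The smallest energy required to remove one electron from a gaseous atom among these belongs to Na.

Na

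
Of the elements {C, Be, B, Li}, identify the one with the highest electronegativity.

C

Li is in period 2, group 1; Be is in period 2, group 2; B is in period 2, group 13; C is in period 2, group 14.
Smaller atoms with higher effective nuclear charge are more electronegative.
All lie in period 2, so electronegativity increases left to right.
The highest electronegativity among these belongs to C.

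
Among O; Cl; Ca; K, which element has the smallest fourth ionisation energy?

Cl

After 3 electrons have been removed, what remains? O³⁺ still has 3 valence electrons; Cl³⁺ still has 4 valence electrons; Ca³⁺ is already 1 electron into the core; K³⁺ is already 2 electrons into the core.
Usually core removal costs more than valence removal, but here the competition is close: a tightly held n=2 valence electron can cost more to remove than an n=3 core electron, so the actual values have to decide it.
Valence configurations: O³⁺ [He]2s²2p¹, Cl³⁺ [Ne]3s²3p².
The numbers (kJ/mol): O 7469, Cl 5159, Ca 6491, K 5877.
Overall IE_4 order: Cl < K < Ca < O.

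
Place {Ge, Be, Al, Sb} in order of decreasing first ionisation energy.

Be, Sb, Ge, Al

Be is in period 2, group 2; Al is in period 3, group 13; Ge is in period 4, group 14; Sb is in period 5, group 15.
Across a period the outer electron is held more tightly (higher IE₁); down a group it sits in a higher shell, more shielded, and comes off more easily.
A diagonal step moves right (one effect) and down (the opposite effect) at once.
Ge > Al: period and group pull opposite ways; the across-period shift dominates (762 vs 578 kJ/mol).
Sb > Ge: period and group pull opposite ways; the across-period shift dominates (831 vs 762 kJ/mol).
Be > Sb: the two effects oppose for this pair; the down-group effect wins (900 vs 831 kJ/mol).
For reference (kJ/mol): Be 900, Al 578, Ge 762, Sb 831.
So from highest to lowest: Be > Sb > Ge > Al.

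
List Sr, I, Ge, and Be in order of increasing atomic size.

Be is in period 2, group 2; Ge is in period 4, group 14; Sr is in period 5, group 2; I is in period 5, group 17.
Moving right in a period, electrons are added to the same shell under a stronger nuclear pull, so atoms get smaller; moving down, a new shell is opened and atoms get larger.
Neither a single period nor a single group — weigh both effects.
Ge > Be: the two effects oppose for this pair; the down-group effect wins (121 vs 102 pm).
I > Ge: the two effects oppose for this pair; the down-group effect wins (133 vs 121 pm).
Sr > I: both are in period 5; the period trend gives Sr the larger value.
Approximate values (pm): Be 102, Ge 121, Sr 185, I 133.
So from smallest to largest: Be < Ge < I < Sr.

Be < Ge < I < Sr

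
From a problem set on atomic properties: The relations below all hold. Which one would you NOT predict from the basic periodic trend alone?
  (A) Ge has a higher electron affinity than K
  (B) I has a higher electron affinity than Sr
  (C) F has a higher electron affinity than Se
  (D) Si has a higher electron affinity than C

The general trend: electron affinity increases across a period and decreases down a group.
(A) Ge (period 4, group 14) vs K (period 4, group 1): the stated order agrees with the simple trend.
(B) I (period 5, group 17) vs Sr (period 5, group 2): the stated order agrees with the simple trend.
(C) F (period 2, group 17) vs Se (period 4, group 16): the stated order agrees with the simple trend.
(D) Si (period 3, group 14) vs C (period 2, group 14): the stated order contradicts the simple trend.
The exception is (D): Si's larger, more diffuse 3p orbitals accept an added electron slightly more readily than C's compact 2p.

(D)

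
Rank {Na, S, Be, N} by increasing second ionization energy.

After 1 electron has been removed, what remains? Na⁺ is the bare [Ne] core; S⁺ still has 5 valence electrons; Be⁺ still has 1 valence electron; N⁺ still has 4 valence electrons.
Breaking into a closed-shell core is much more expensive than removing a leftover valence electron — Na has the largest IE_2 here.
Valence configurations: S⁺ [Ne]3s²3p³, Be⁺ [He]2s¹, N⁺ [He]2s²2p².
Approximate IE_2 values (kJ/mol): Na 4562, S 2252, Be 1757, N 2856.
Putting it together, IE_2: Be < S < N < Na.

Be < S < N < Na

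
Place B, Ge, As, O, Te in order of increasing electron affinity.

B < As < Ge < O < Te

EA tends to increase across a period and decrease down a group, though the pattern is less regular than for IE or radius.
Here both period and group differ, so the two effects have to be weighed against each other.
As > B: period and group pull opposite ways; the across-period shift dominates (78 vs 27 kJ/mol).
Ge > As: this pair runs against the simple trend — see the exception note.
O > Ge: relative to Ge, both the across-period and down-group shifts push O's electron affinity up.
Te > O: this pair runs against the simple trend — see the exception note.
Note the exception: Ge has a higher electron affinity than As, contrary to the simple trend — adding an electron to As's half-filled 4p³ is unfavourable, so Ge (4p²) has the more exothermic EA.
Note the exception: Te has a higher electron affinity than O, contrary to the simple trend — O's compact 2p subshell gives strong electron–electron repulsion on the added electron.
Tabulated electron affinity (kJ/mol): B 27, O 141, Ge 119, As 78, Te 190.
So from lowest to highest: B < As < Ge < O < Te.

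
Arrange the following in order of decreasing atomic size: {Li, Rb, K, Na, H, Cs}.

H is in period 1, group 1; Li is in period 2, group 1; Na is in period 3, group 1; K is in period 4, group 1; Rb is in period 5, group 1; Cs is in period 6, group 1.
Atomic radius shrinks across a period as nuclear charge pulls the same shell inward, and grows down a group as new shells are added.
All are in group 1, so atomic radius increases down the group.
So from largest to smallest: Cs > Rb > K > Na > Li > H.

Cs > Rb > K > Na > Li > H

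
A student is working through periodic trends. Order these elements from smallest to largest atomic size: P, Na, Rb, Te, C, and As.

C, P, As, Te, Na, Rb

Atomic radius shrinks across a period as nuclear charge pulls the same shell inward, and grows down a group as new shells are added.
These span different periods and groups, so the two trends combine.
P > C: period and group pull opposite ways; the down-group shift dominates (111 vs 75 pm).
As > P: they share group 15; the group trend gives As the larger value.
Te > As: period and group pull opposite ways; the down-group shift dominates (136 vs 121 pm).
Na > Te: period and group pull opposite ways; the across-period shift dominates (155 vs 136 pm).
Rb > Na: they share group 1; the group trend gives Rb the larger value.
Tabulated atomic radius (pm): C 75, Na 155, P 111, As 121, Rb 210, Te 136.
So from smallest to largest: C < P < As < Te < Na < Rb.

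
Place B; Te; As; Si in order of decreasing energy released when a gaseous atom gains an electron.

EA tends to increase across a period and decrease down a group, though the pattern is less regular than for IE or radius.
These sit on a diagonal, where the across-period and down-group effects partly cancel.
As > B: period and group pull opposite ways; the across-period shift dominates (78 vs 27 kJ/mol).
Si > As: period and group pull opposite ways; the down-group shift dominates (134 vs 78 kJ/mol).
Te > Si: the two effects oppose for this pair; the across-period effect wins (190 vs 134 kJ/mol).
Approximate values (kJ/mol): B 27, Si 134, As 78, Te 190.
So from highest to lowest: Te > Si > As > B.

Te > Si > As > B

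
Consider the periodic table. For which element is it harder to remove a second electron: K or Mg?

K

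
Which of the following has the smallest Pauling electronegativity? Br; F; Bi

F is in period 2, group 17; Br is in period 4, group 17; Bi is in period 6, group 15.
Electronegativity increases across a period and decreases down a group, tracking effective nuclear charge and atomic size.
These span different periods and groups, so the two trends combine.
Br > Bi: relative to Bi, both the across-period and down-group shifts push Br's electronegativity up.
F > Br: they share group 17; the group trend gives F the larger value.
Tabulated electronegativity (Pauling): F 3.98, Br 2.96, Bi 2.02.
The smallest Pauling electronegativity among these belongs to Bi.

Bi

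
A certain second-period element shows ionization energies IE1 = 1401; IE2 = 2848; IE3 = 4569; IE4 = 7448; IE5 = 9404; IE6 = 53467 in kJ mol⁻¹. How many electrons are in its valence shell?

5

Look for the largest jump between consecutive ionization energies: IE6/IE5 ≈ 5.7, far larger than any earlier ratio.
That jump marks the point where a core electron is being removed. So the atom has 5 valence electrons.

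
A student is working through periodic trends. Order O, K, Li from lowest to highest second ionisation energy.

K < O < Li

The second ionization energy removes an electron from the +1 ion. For each element: O⁺ still has 5 valence electrons; K⁺ is the bare [Ar] core; Li⁺ is the bare [He] core.
Usually core removal costs more than valence removal, but here the competition is close: a tightly held n=2 valence electron can cost more to remove than an n=3 core electron, so the actual values have to decide it.
The numbers (kJ/mol): O 3388, K 3052, Li 7298.
So the second ionization energies run K < O < Li.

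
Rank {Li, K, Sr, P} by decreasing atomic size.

Li is in period 2, group 1; P is in period 3, group 15; K is in period 4, group 1; Sr is in period 5, group 2.
Moving right in a period, electrons are added to the same shell under a stronger nuclear pull, so atoms get smaller; moving down, a new shell is opened and atoms get larger.
Here both period and group differ, so the two effects have to be weighed against each other.
Li > P: the two effects oppose for this pair; the across-period effect wins (133 vs 111 pm).
Sr > Li: the two effects oppose for this pair; the down-group effect wins (185 vs 133 pm).
K > Sr: period and group pull opposite ways; the across-period shift dominates (196 vs 185 pm).
Approximate values (pm): Li 133, P 111, K 196, Sr 185.
So from largest to smallest: K > Sr > Li > P.

K > Sr > Li > P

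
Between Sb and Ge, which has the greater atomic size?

Sb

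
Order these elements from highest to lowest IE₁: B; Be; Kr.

Kr, Be, B

Removing the outermost electron gets harder across a period and easier down a group.
These span different periods and groups, so the two trends combine.
Be > B: this pair runs against the simple trend — see the exception note.
Kr > Be: the two effects oppose for this pair; the across-period effect wins (1351 vs 900 kJ/mol).
Note the exception: Be has a higher first ionization energy than B, contrary to the simple trend — removing B's lone 2p electron is easier than breaking Be's filled 2s².
For reference (kJ/mol): Be 900, B 801, Kr 1351.
So from highest to lowest: Kr > Be > B.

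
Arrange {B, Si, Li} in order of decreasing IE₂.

The second ionization energy removes an electron from the +1 ion. For each element: B⁺ still has 2 valence electrons; Si⁺ still has 3 valence electrons; Li⁺ is the bare [He] core.
Core electrons are held far more tightly than valence electrons, so Li tops the IE_2 order.
Valence configurations: B⁺ [He]2s², Si⁺ [Ne]3s²3p¹.
The numbers (kJ/mol): B 2427, Si 1577, Li 7298.
Overall IE_2 order: Si < B < Li.

Li > B > Si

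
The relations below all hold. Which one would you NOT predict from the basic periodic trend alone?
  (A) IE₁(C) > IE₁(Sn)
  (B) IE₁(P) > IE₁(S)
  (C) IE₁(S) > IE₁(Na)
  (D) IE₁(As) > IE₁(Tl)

The general trend: first ionization energy increases across a period and decreases down a group.
(A) C (period 2, group 14) vs Sn (period 5, group 14): the stated order agrees with the simple trend.
(B) P (period 3, group 15) vs S (period 3, group 16): the stated order contradicts the simple trend.
(C) S (period 3, group 16) vs Na (period 3, group 1): the stated order agrees with the simple trend.
(D) As (period 4, group 15) vs Tl (period 6, group 13): the stated order agrees with the simple trend.
The exception is (B): S (3p⁴) ionizes more easily than half-filled P (3p³) because the paired 3p electron in S is pushed out by e⁻–e⁻ repulsion.

(B)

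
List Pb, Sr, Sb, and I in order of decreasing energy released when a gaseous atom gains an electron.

Adding an electron releases more energy for atoms nearer the top right (short of the noble gases).
Here both period and group differ, so the two effects have to be weighed against each other.
Pb > Sr: period and group pull opposite ways; the across-period shift dominates (35 vs 5 kJ/mol).
Sb > Pb: both effects reinforce here, so Sb is clearly the higher of the two.
I > Sb: I lies to the right of Sb in period 5, so the across-period effect alone puts I higher.
Approximate values (kJ/mol): Sr 5, Sb 103, I 295, Pb 35.
So from highest to lowest: I > Sb > Pb > Sr.

I > Sb > Pb > Sr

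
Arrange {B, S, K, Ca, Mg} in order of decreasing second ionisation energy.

Consider each +1 ion: B⁺ still has 2 valence electrons; S⁺ still has 5 valence electrons; K⁺ is the bare [Ar] core; Ca⁺ still has 1 valence electron; Mg⁺ still has 1 valence electron.
Pulling an electron out of a noble-gas core costs far more than removing a remaining valence electron, so K sits at the high end of IE_2.
Valence configurations: B⁺ [He]2s², S⁺ [Ne]3s²3p³, Ca⁺ [Ar]4s¹, Mg⁺ [Ne]3s¹.
The numbers (kJ/mol): B 2427, S 2252, K 3052, Ca 1145, Mg 1451.
So the second ionization energies run Ca < Mg < S < B < K.

K > B > S > Mg > Ca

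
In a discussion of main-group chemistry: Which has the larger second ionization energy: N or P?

N

The second ionization energy removes an electron from the +1 ion. For each element: N⁺ still has 4 valence electrons; P⁺ still has 4 valence electrons.
All are still removing valence electrons, so compare the +1 ions as you would atoms: IE_2 generally rises across a period (higher Z_eff) and falls down a group (larger shell), subject to the usual subshell exceptions.
Valence configurations: N⁺ [He]2s²2p², P⁺ [Ne]3s²3p².
Approximate IE_2 values (kJ/mol): N 2856, P 1907.
Overall IE_2 order: P < N.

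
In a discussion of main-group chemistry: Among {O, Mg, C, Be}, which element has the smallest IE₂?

IE_2 is the cost of taking one more electron from the +1 cation: O⁺ still has 5 valence electrons; Mg⁺ still has 1 valence electron; C⁺ still has 3 valence electrons; Be⁺ still has 1 valence electron.
All are still removing valence electrons, so compare the +1 ions as you would atoms: IE_2 generally rises across a period (higher Z_eff) and falls down a group (larger shell), subject to the usual subshell exceptions.
Valence configurations: O⁺ [He]2s²2p³, Mg⁺ [Ne]3s¹, C⁺ [He]2s²2p¹, Be⁺ [He]2s¹.
The numbers (kJ/mol): O 3388, Mg 1451, C 2353, Be 1757.
Hence IE_2: Mg < Be < C < O.

Mg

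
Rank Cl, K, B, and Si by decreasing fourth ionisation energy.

The fourth ionization energy removes an electron from the +3 ion. For each element: Cl³⁺ still has 4 valence electrons; K³⁺ is already 2 electrons into the core; B³⁺ is the bare [He] core; Si³⁺ still has 1 valence electron.
Pulling an electron out of a noble-gas core costs far more than removing a remaining valence electron, so K and B sit at the high end of IE_4.
Valence configurations: Cl³⁺ [Ne]3s²3p², Si³⁺ [Ne]3s¹.
Tabulated IE_4 (kJ/mol): Cl 5159, K 5877, B 25026, Si 4356.
So the fourth ionization energies run Si < Cl < K < B.

B > K > Cl > Si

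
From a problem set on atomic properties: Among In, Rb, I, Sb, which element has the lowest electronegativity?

Rb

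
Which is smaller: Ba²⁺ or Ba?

Ba²⁺

Forming Ba²⁺ removes 2 electrons from Ba. Fewer electrons for the same nuclear charge means less shielding and a higher Z_eff on the remaining electrons, and for main-group metals the entire outer shell is lost.
A cation is smaller than its parent atom: Ba²⁺ < Ba.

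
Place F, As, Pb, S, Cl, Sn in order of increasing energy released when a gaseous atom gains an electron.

F is in period 2, group 17; S is in period 3, group 16; Cl is in period 3, group 17; As is in period 4, group 15; Sn is in period 5, group 14; Pb is in period 6, group 14.
EA tends to increase across a period and decrease down a group, though the pattern is less regular than for IE or radius.
Here both period and group differ, so the two effects have to be weighed against each other.
As > Pb: both effects reinforce here, so As is clearly the higher of the two.
Sn > As: this pair runs against the simple trend — see the exception note.
S > Sn: both effects reinforce here, so S is clearly the higher of the two.
F > S: relative to S, both the across-period and down-group shifts push F's electron affinity up.
Cl > F: this pair runs against the simple trend — see the exception note.
Note the exception: Sn has a higher electron affinity than As, contrary to the simple trend — adding an electron to As's half-filled np³ subshell costs electron-pairing energy.
Note the exception: Cl has a higher electron affinity than F, contrary to the simple trend — F's small 2p subshell makes the incoming electron feel strong e⁻–e⁻ repulsion, so Cl actually releases more energy on gaining an electron.
For reference (kJ/mol): F 328, S 200, Cl 349, As 78, Sn 107, Pb 35.
So from lowest to highest: Pb < As < Sn < S < F < Cl.

Pb < As < Sn < S < F < Cl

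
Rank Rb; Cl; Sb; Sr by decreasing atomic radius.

Rb, Sr, Sb, Cl

Cl is in period 3, group 17; Rb is in period 5, group 1; Sr is in period 5, group 2; Sb is in period 5, group 15.
Radius decreases left→right (rising Z_eff, same n) and increases top→bottom (higher n).
Neither a single period nor a single group — weigh both effects.
Sb > Cl: relative to Cl, both the across-period and down-group shifts push Sb's atomic radius up.
Sr > Sb: both are in period 5; the period trend gives Sr the larger value.
Rb > Sr: both are in period 5; the period trend gives Rb the larger value.
Approximate values (pm): Cl 99, Rb 210, Sr 185, Sb 140.
So from largest to smallest: Rb > Sr > Sb > Cl.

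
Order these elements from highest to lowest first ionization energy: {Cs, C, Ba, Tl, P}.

C, P, Tl, Ba, Cs

C is in period 2, group 14; P is in period 3, group 15; Cs is in period 6, group 1; Ba is in period 6, group 2; Tl is in period 6, group 13.
IE₁ increases left→right with effective nuclear charge and decreases top→bottom as the valence shell moves farther out.
Neither a single period nor a single group — weigh both effects.
Ba > Cs: Ba lies to the right of Cs in period 6, so the across-period effect alone puts Ba higher.
Tl > Ba: both are in period 6; the period trend gives Tl the larger value.
P > Tl: both effects reinforce here, so P is clearly the higher of the two.
C > P: the two effects oppose for this pair; the down-group effect wins (1086 vs 1012 kJ/mol).
Approximate values (kJ/mol): C 1086, P 1012, Cs 376, Ba 503, Tl 589.
So from highest to lowest: C > P > Tl > Ba > Cs.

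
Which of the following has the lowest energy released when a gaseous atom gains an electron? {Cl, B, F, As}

B is in period 2, group 13; F is in period 2, group 17; Cl is in period 3, group 17; As is in period 4, group 15.
Atoms with high Z_eff and room in the valence shell (especially the halogens) have the most exothermic electron affinities.
Here both period and group differ, so the two effects have to be weighed against each other.
As > B: period and group pull opposite ways; the across-period shift dominates (78 vs 27 kJ/mol).
F > As: both effects reinforce here, so F is clearly the higher of the two.
Cl > F: this pair runs against the simple trend — see the exception note.
Note the exception: Cl has a higher electron affinity than F, contrary to the simple trend — F's small 2p subshell makes the incoming electron feel strong e⁻–e⁻ repulsion, so Cl actually releases more energy on gaining an electron.
Tabulated electron affinity (kJ/mol): B 27, F 328, Cl 349, As 78.
The lowest energy released when a gaseous atom gains an electron among these belongs to B.

B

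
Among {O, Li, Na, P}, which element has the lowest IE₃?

P

After 2 electrons have been removed, what remains? O²⁺ still has 4 valence electrons; Li²⁺ is already 1 electron into the core; Na²⁺ is already 1 electron into the core; P²⁺ still has 3 valence electrons.
Core electrons are held far more tightly than valence electrons, so Na and Li top the IE_3 order.
Valence configurations: O²⁺ [He]2s²2p², P²⁺ [Ne]3s²3p¹.
The numbers (kJ/mol): O 5300, Li 11815, Na 6910, P 2914.
So the third ionization energies run P < O < Na < Li.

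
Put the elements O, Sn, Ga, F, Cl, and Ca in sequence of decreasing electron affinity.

Cl > F > O > Sn > Ga > Ca

Electron affinity generally becomes more exothermic across a period toward the halogens and less exothermic down a group.
These span different periods and groups, so the two trends combine.
Ga > Ca: Ga lies to the right of Ca in period 4, so the across-period effect alone puts Ga higher.
Sn > Ga: period and group pull opposite ways; the across-period shift dominates (107 vs 29 kJ/mol).
O > Sn: relative to Sn, both the across-period and down-group shifts push O's electron affinity up.
F > O: both are in period 2; the period trend gives F the larger value.
Cl > F: this pair runs against the simple trend — see the exception note.
Note the exception: Cl has a higher electron affinity than F, contrary to the simple trend — F's small 2p subshell makes the incoming electron feel strong e⁻–e⁻ repulsion, so Cl actually releases more energy on gaining an electron.
Tabulated electron affinity (kJ/mol): O 141, F 328, Cl 349, Ca 2, Ga 29, Sn 107.
So from highest to lowest: Cl > F > O > Sn > Ga > Ca.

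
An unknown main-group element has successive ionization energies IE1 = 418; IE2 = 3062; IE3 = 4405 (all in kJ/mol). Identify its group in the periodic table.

Group 1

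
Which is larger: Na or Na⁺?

Na

Forming Na⁺ removes 1 electron from Na. Fewer electrons for the same nuclear charge means less shielding and a higher Z_eff on the remaining electrons, and for main-group metals the entire outer shell is lost.
A cation is smaller than its parent atom: Na⁺ < Na.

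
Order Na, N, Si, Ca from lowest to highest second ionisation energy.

Ca, Si, N, Na

Consider each +1 ion: Na⁺ is the bare [Ne] core; N⁺ still has 4 valence electrons; Si⁺ still has 3 valence electrons; Ca⁺ still has 1 valence electron.
Breaking into a closed-shell core is much more expensive than removing a leftover valence electron — Na has the largest IE_2 here.
Valence configurations: N⁺ [He]2s²2p², Si⁺ [Ne]3s²3p¹, Ca⁺ [Ar]4s¹.
The numbers (kJ/mol): Na 4562, N 2856, Si 1577, Ca 1145.
Hence IE_2: Ca < Si < N < Na.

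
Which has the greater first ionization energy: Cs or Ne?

Ne is in period 2, group 18; Cs is in period 6, group 1.
Across a period the outer electron is held more tightly (higher IE₁); down a group it sits in a higher shell, more shielded, and comes off more easily.
Neither a single period nor a single group — weigh both effects.
Ne > Cs: both effects reinforce here, so Ne is clearly the higher of the two.
For reference (kJ/mol): Ne 2081, Cs 376.
So Ne has the greater first ionization energy (Ne > Cs).

Ne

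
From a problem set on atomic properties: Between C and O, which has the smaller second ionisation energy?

IE_2 is the cost of taking one more electron from the +1 cation: C⁺ still has 3 valence electrons; O⁺ still has 5 valence electrons.
All are still removing valence electrons, so compare the +1 ions as you would atoms: IE_2 generally rises across a period (higher Z_eff) and falls down a group (larger shell), subject to the usual subshell exceptions.
Valence configurations: C⁺ [He]2s²2p¹, O⁺ [He]2s²2p³.
The numbers (kJ/mol): C 2353, O 3388.
Putting it together, IE_2: C < O.

C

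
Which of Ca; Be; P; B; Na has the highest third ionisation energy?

Be

Consider each +2 ion: Ca²⁺ is the bare [Ar] core; Be²⁺ is the bare [He] core; P²⁺ still has 3 valence electrons; B²⁺ still has 1 valence electron; Na²⁺ is already 1 electron into the core.
Breaking into a closed-shell core is much more expensive than removing a leftover valence electron — Ca, Na and Be have the largest IE_3 here.
Valence configurations: P²⁺ [Ne]3s²3p¹, B²⁺ [He]2s¹.
Approximate IE_3 values (kJ/mol): Ca 4912, Be 14849, P 2914, B 3660, Na 6910.
Overall IE_3 order: P < B < Ca < Na < Be.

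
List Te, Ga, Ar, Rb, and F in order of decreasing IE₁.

F is in period 2, group 17; Ar is in period 3, group 18; Ga is in period 4, group 13; Rb is in period 5, group 1; Te is in period 5, group 16.
IE₁ increases left→right with effective nuclear charge and decreases top→bottom as the valence shell moves farther out.
These span different periods and groups, so the two trends combine.
Ga > Rb: both effects reinforce here, so Ga is clearly the higher of the two.
Te > Ga: the two effects oppose for this pair; the across-period effect wins (869 vs 579 kJ/mol).
Ar > Te: relative to Te, both the across-period and down-group shifts push Ar's first ionization energy up.
F > Ar: period and group pull opposite ways; the down-group shift dominates (1681 vs 1521 kJ/mol).
Approximate values (kJ/mol): F 1681, Ar 1521, Ga 579, Rb 403, Te 869.
So from highest to lowest: F > Ar > Te > Ga > Rb.

F > Ar > Te > Ga > Rb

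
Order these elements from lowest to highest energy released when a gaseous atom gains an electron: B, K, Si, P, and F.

Atoms with high Z_eff and room in the valence shell (especially the halogens) have the most exothermic electron affinities.
These span different periods and groups, so the two trends combine.
K > B: this pair runs against the simple trend — see the exception note.
P > K: both effects reinforce here, so P is clearly the higher of the two.
Si > P: this pair runs against the simple trend — see the exception note.
F > Si: both effects reinforce here, so F is clearly the higher of the two.
Note the exception: K has a higher electron affinity than B, contrary to the simple trend — B's ns²np¹ configuration gives only a small electron affinity — the sparsely filled np subshell binds an added electron weakly.
Note the exception: Si has a higher electron affinity than P, contrary to the simple trend — adding an electron to P's half-filled 3p³ is unfavourable, so Si (3p²) has the more exothermic EA.
Tabulated electron affinity (kJ/mol): B 27, F 328, Si 134, P 72, K 48.
So from lowest to highest: B < K < P < Si < F.

B < K < P < Si < F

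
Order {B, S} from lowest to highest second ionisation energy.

The second ionization energy removes an electron from the +1 ion. For each element: B⁺ still has 2 valence electrons; S⁺ still has 5 valence electrons.
All are still removing valence electrons, so compare the +1 ions as you would atoms: IE_2 generally rises across a period (higher Z_eff) and falls down a group (larger shell), subject to the usual subshell exceptions.
Valence configurations: B⁺ [He]2s², S⁺ [Ne]3s²3p³.
Approximate IE_2 values (kJ/mol): B 2427, S 2252.
Overall IE_2 order: S < B.

S < B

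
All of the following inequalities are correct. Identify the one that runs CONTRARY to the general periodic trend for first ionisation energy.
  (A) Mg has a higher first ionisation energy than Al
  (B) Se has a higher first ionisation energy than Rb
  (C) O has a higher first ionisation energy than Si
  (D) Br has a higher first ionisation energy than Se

The general trend: first ionisation energy increases across a period and decreases down a group.
(A) Mg (period 3, group 2) vs Al (period 3, group 13): the stated order contradicts the simple trend.
(B) Se (period 4, group 16) vs Rb (period 5, group 1): the stated order agrees with the simple trend.
(C) O (period 2, group 16) vs Si (period 3, group 14): the stated order agrees with the simple trend.
(D) Br (period 4, group 17) vs Se (period 4, group 16): the stated order agrees with the simple trend.
The exception is (A): Al's single 3p electron is easier to remove than one from Mg's filled 3s².

(A)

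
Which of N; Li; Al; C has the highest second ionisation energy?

Li

The second ionization energy removes an electron from the +1 ion. For each element: N⁺ still has 4 valence electrons; Li⁺ is the bare [He] core; Al⁺ still has 2 valence electrons; C⁺ still has 3 valence electrons.
Core electrons are held far more tightly than valence electrons, so Li tops the IE_2 order.
Valence configurations: N⁺ [He]2s²2p², Al⁺ [Ne]3s², C⁺ [He]2s²2p¹.
The numbers (kJ/mol): N 2856, Li 7298, Al 1817, C 2353.
Hence IE_2: Al < C < N < Li.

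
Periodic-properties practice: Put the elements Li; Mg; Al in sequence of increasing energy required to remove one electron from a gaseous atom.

Li is in period 2, group 1; Mg is in period 3, group 2; Al is in period 3, group 13.
Across a period the outer electron is held more tightly (higher IE₁); down a group it sits in a higher shell, more shielded, and comes off more easily.
Neither a single period nor a single group — weigh both effects.
Al > Li: the two effects oppose for this pair; the across-period effect wins (578 vs 520 kJ/mol).
Mg > Al: this pair runs against the simple trend — see the exception note.
Note the exception: Mg has a higher first ionization energy than Al, contrary to the simple trend — Al's single 3p electron is easier to remove than one from Mg's filled 3s².
Tabulated first ionization energy (kJ/mol): Li 520, Mg 738, Al 578.
So from lowest to highest: Li < Al < Mg.

Li, Al, Mg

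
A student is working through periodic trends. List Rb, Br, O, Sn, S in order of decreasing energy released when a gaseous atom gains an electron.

Br > S > O > Sn > Rb

Electron affinity generally becomes more exothermic across a period toward the halogens and less exothermic down a group.
These span different periods and groups, so the two trends combine.
Sn > Rb: Sn lies to the right of Rb in period 5, so the across-period effect alone puts Sn higher.
O > Sn: relative to Sn, both the across-period and down-group shifts push O's electron affinity up.
S > O: this pair runs against the simple trend — see the exception note.
Br > S: period and group pull opposite ways; the across-period shift dominates (325 vs 200 kJ/mol).
Note the exception: S has a higher electron affinity than O, contrary to the simple trend — the compact 2p subshell of O repels the added electron more than S's larger 3p does.
Approximate values (kJ/mol): O 141, S 200, Br 325, Rb 47, Sn 107.
So from highest to lowest: Br > S > O > Sn > Rb.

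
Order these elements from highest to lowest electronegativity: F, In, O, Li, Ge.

F > O > Ge > In > Li

Li is in period 2, group 1; O is in period 2, group 16; F is in period 2, group 17; Ge is in period 4, group 14; In is in period 5, group 13.
Atoms toward the upper right of the periodic table pull bonding electrons most strongly.
Neither a single period nor a single group — weigh both effects.
In > Li: the two effects oppose for this pair; the across-period effect wins (1.78 vs 0.98).
Ge > In: relative to In, both the across-period and down-group shifts push Ge's electronegativity up.
O > Ge: relative to Ge, both the across-period and down-group shifts push O's electronegativity up.
F > O: both are in period 2; the period trend gives F the larger value.
For reference (Pauling): Li 0.98, O 3.44, F 3.98, Ge 2.01, In 1.78.
So from highest to lowest: F > O > Ge > In > Li.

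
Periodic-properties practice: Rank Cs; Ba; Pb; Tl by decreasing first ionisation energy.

Pb > Tl > Ba > Cs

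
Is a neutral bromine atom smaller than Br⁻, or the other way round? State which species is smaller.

Forming Br⁻ adds 1 electron to Br. More electron–electron repulsion in the same shell, with unchanged nuclear charge, lets the cloud expand.
An anion is larger than its parent atom: Br⁻ > Br.

Br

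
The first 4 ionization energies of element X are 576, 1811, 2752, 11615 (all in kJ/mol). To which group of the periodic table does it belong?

Look for the largest jump between consecutive ionization energies: IE4/IE3 ≈ 4.2, far larger than any earlier ratio.
That jump marks the point where a core electron is being removed. So the atom has 3 valence electrons.
A main-group element with 3 valence electrons is in group 13.

Group 13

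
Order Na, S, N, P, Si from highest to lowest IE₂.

Na > N > S > P > Si

The second ionization energy removes an electron from the +1 ion. For each element: Na⁺ is the bare [Ne] core; S⁺ still has 5 valence electrons; N⁺ still has 4 valence electrons; P⁺ still has 4 valence electrons; Si⁺ still has 3 valence electrons.
Breaking into a closed-shell core is much more expensive than removing a leftover valence electron — Na has the largest IE_2 here.
Valence configurations: S⁺ [Ne]3s²3p³, N⁺ [He]2s²2p², P⁺ [Ne]3s²3p², Si⁺ [Ne]3s²3p¹.
Tabulated IE_2 (kJ/mol): Na 4562, S 2252, N 2856, P 1907, Si 1577.
Putting it together, IE_2: Si < P < S < N < Na.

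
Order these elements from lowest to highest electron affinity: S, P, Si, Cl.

P < Si < S < Cl

Si is in period 3, group 14; P is in period 3, group 15; S is in period 3, group 16; Cl is in period 3, group 17.
Electron affinity generally becomes more exothermic across a period toward the halogens and less exothermic down a group.
All lie in period 3; the across-period trend (electron affinity increases left to right) applies, with the exception below.
Note the exception: Si has a higher electron affinity than P, contrary to the simple trend — adding an electron to P's half-filled 3p³ is unfavourable, so Si (3p²) has the more exothermic EA.
Approximate values (kJ/mol): Si 134, P 72, S 200, Cl 349.
So from lowest to highest: P < Si < S < Cl.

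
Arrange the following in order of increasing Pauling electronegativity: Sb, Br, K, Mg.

K < Mg < Sb < Br

Mg is in period 3, group 2; K is in period 4, group 1; Br is in period 4, group 17; Sb is in period 5, group 15.
Atoms toward the upper right of the periodic table pull bonding electrons most strongly.
Here both period and group differ, so the two effects have to be weighed against each other.
Mg > K: both effects reinforce here, so Mg is clearly the higher of the two.
Sb > Mg: the two effects oppose for this pair; the across-period effect wins (2.05 vs 1.31).
Br > Sb: relative to Sb, both the across-period and down-group shifts push Br's electronegativity up.
Tabulated electronegativity (Pauling): Mg 1.31, K 0.82, Br 2.96, Sb 2.05.
So from lowest to highest: K < Mg < Sb < Br.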